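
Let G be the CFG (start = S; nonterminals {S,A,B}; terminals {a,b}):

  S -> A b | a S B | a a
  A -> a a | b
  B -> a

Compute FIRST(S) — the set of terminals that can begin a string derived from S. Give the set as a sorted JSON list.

Compute FIRST by fixpoint:
iter 1:
  A via A→a a: +{a}
  A via A→b: +{b}
  B via B→a: +{a}
  S via S→A b: +{a,b}
  S: {a,b}  A: {a,b}  B: {a}
iter 2: (no change)
  S: {a,b}  A: {a,b}  B: {a}

FIRST(S) = ["a", "b"]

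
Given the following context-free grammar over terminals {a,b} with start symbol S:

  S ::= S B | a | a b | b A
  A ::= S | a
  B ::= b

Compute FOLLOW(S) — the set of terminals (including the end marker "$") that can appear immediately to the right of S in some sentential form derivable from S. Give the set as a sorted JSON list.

FIRST iteration:
[1]
  A via A→a: +{a}
  B via B→b: +{b}
  S via S→a: +{a}
  S via S→b A: +{b}
  S: {a,b}  A: {a}  B: {b}
[2]
  A via A→S: +{b}
  S: {a,b}  A: {a,b}  B: {b}
[3] (stable)
  S: {a,b}  A: {a,b}  B: {b}

Compute FOLLOW by fixpoint:
FOLLOW(S) := {$}
pass 1:
  S→S B: FOLLOW(S) ⊇ FIRST(B) = {b}; new: +{b}
  S→S B: FOLLOW(B) ⊇ FOLLOW(S) ⊇ {$,b}; new: +{$,b}
  S→b A: FOLLOW(A) ⊇ FOLLOW(S) ⊇ {$,b}; new: +{$,b}
  FOLLOW[S]={$,b}  FOLLOW[A]={$,b}  FOLLOW[B]={$,b}
pass 2: — fixpoint
  FOLLOW[S]={$,b}  FOLLOW[A]={$,b}  FOLLOW[B]={$,b}

FOLLOW(S) = ["$", "b"]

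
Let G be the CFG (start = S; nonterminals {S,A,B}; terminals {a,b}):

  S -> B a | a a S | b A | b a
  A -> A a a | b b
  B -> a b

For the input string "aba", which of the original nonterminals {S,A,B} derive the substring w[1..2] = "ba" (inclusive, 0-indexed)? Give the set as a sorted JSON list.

Convert to CNF:
  S -> B T0 | T0 X3 | T1 A | T1 T0
  A -> A X2 | T1 T1
  B -> T0 T1
  T0 -> a
  T1 -> b
  X2 -> T0 T0
  X3 -> T0 S

CYK table (by increasing span), restricted to cells inside w[1..2]:
  cell(1,1) b: {T1}  orig:{}
  cell(2,2) a: {T0}  orig:{}
  cell(1,2) ba: {S}

Original NTs in T[1,2] deriving "ba": ["S"]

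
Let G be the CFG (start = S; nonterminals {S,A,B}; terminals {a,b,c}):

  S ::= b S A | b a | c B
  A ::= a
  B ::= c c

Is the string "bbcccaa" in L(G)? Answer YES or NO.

Convert to CNF:
  S -> T0 B | T1 T2 | T1 X3
  A -> a
  B -> T0 T0
  T0 -> c
  T1 -> b
  T2 -> a
  X3 -> S A

CYK table (by increasing span):
  [0..0]={T1}  "b"  orig:{}
  [1..1]={T1}  "b"  orig:{}
  [2..2]={T0}  "c"  orig:{}
  [3..3]={T0}  "c"  orig:{}
  [4..4]={T0}  "c"  orig:{}
  [5..5]={A,T2}  "a"  orig:{A}
  [6..6]={A,T2}  "a"  orig:{A}
  [0..1]=∅  "bb"
  [1..2]=∅  "bc"
  [2..3]={B}  "cc"
  [3..4]={B}  "cc"
  [4..5]=∅  "ca"
  [5..6]=∅  "aa"
  [0..2]=∅  "bbc"
  [1..3]=∅  "bcc"
  [2..4]={S}  "ccc"
  [3..5]=∅  "cca"
  [4..6]=∅  "caa"
  [0..3]=∅  "bbcc"
  [1..4]=∅  "bccc"
  [2..5]={X3}  "ccca"  orig:{}
  [3..6]=∅  "ccaa"
  [0..4]=∅  "bbccc"
  [1..5]={S}  "bccca"
  [2..6]=∅  "cccaa"
  [0..5]=∅  "bbccca"
  [1..6]={X3}  "bcccaa"  orig:{}
  [0..6]={S}  "bbcccaa"

S ∈ T[0,6] ⇒ YES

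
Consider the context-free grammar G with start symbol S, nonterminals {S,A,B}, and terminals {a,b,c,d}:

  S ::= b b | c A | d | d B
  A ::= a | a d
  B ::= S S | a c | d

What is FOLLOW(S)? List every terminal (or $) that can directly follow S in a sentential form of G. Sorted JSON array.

FIRST sets, iterate to fixpoint:
iter 1:
  A via A→a: +{a}
  B via B→a c: +{a}
  B via B→d: +{d}
  S via S→b b: +{b}
  S via S→c A: +{c}
  S via S→d: +{d}
  FIRST[S]={b,c,d}  FIRST[A]={a}  FIRST[B]={a,d}
iter 2:
  B via B→S S: +{b,c}
  FIRST[S]={b,c,d}  FIRST[A]={a}  FIRST[B]={a,b,c,d}
iter 3: (stable)
  FIRST[S]={b,c,d}  FIRST[A]={a}  FIRST[B]={a,b,c,d}

FOLLOW sets:
FOLLOW(S) := {$}
pass 1:
  B→S S: FOLLOW(S) ⊇ FIRST(S) = {b,c,d}; new: +{b,c,d}
  S→c A: FOLLOW(A) ⊇ FOLLOW(S) ⊇ {$,b,c,d}; new: +{$,b,c,d}
  S→d B: FOLLOW(B) ⊇ FOLLOW(S) ⊇ {$,b,c,d}; new: +{$,b,c,d}
  S: {$,b,c,d}  A: {$,b,c,d}  B: {$,b,c,d}
pass 2: (stable)
  S: {$,b,c,d}  A: {$,b,c,d}  B: {$,b,c,d}

FOLLOW(S) = ["$", "b", "c", "d"]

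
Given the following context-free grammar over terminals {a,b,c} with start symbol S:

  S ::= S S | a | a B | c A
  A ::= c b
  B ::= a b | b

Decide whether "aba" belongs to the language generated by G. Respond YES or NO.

CNF form of G:
  S -> S S | T0 A | T2 B | a
  A -> T0 T1
  B -> T2 T1 | b
  T0 -> c
  T1 -> b
  T2 -> a

CYK table (by increasing span):
  cell(0,0) a: {S,T2}  orig:{S}
  cell(1,1) b: {B,T1}  orig:{B}
  cell(2,2) a: {S,T2}  orig:{S}
  cell(0,1) ab: {B,S}
  cell(1,2) ba: ∅
  cell(0,2) aba: {S}

S ∈ T[0,2] ⇒ YES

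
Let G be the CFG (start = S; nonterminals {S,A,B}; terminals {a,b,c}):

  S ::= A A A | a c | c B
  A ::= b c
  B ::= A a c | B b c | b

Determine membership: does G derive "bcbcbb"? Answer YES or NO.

CNF form of G:
  S -> A X5 | T1 B | T2 T1
  A -> T0 T1
  B -> A X3 | B X4 | b
  T0 -> b
  T1 -> c
  T2 -> a
  X3 -> T2 T1
  X4 -> T0 T1
  X5 -> A A

CYK table (by increasing span):
  cell(0,0) b: {B,T0}  orig:{B}
  cell(1,1) c: {T1}  orig:{}
  cell(2,2) b: {B,T0}  orig:{B}
  cell(3,3) c: {T1}  orig:{}
  cell(4,4) b: {B,T0}  orig:{B}
  cell(5,5) b: {B,T0}  orig:{B}
  cell(0,1) bc: {A,X4}  orig:{A}
  cell(1,2) cb: {S}
  cell(2,3) bc: {A,X4}  orig:{A}
  cell(3,4) cb: {S}
  cell(4,5) bb: ∅
  cell(0,2) bcb: ∅
  cell(1,3) cbc: ∅
  cell(2,4) bcb: ∅
  cell(3,5) cbb: ∅
  cell(0,3) bcbc: {X5}  orig:{}
  cell(1,4) cbcb: ∅
  cell(2,5) bcbb: ∅
  cell(0,4) bcbcb: ∅
  cell(1,5) cbcbb: ∅
  cell(0,5) bcbcbb: ∅

S ∉ T[0,5] ⇒ NO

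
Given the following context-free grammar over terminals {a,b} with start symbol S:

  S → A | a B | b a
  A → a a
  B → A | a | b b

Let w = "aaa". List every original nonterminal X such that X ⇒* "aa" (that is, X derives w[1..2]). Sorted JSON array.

CNF form of G:
  S -> T0 B | T0 T0 | T1 T0
  A -> T0 T0
  B -> T0 T0 | T1 T1 | a
  T0 -> a
  T1 -> b

Fill CYK table bottom-up (cells [i..j] with 1 ≤ i ≤ j ≤ 2 only):
  cell(1,1) a: {B,T0}  orig:{B}
  cell(2,2) a: {B,T0}  orig:{B}
  cell(1,2) aa: {A,B,S}

Original NTs in T[1,2] deriving "aa": ["A", "B", "S"]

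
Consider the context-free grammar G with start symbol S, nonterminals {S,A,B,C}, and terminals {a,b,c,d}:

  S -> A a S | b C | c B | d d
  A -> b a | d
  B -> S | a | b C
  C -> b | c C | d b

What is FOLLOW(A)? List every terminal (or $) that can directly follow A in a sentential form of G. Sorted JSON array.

FIRST sets, iterate to fixpoint:
pass 1:
  A via A→b a: +{b}
  A via A→d: +{d}
  B via B→a: +{a}
  B via B→b C: +{b}
  C via C→b: +{b}
  C via C→c C: +{c}
  C via C→d b: +{d}
  S via S→A a S: +{b,d}
  S via S→c B: +{c}
  FIRST(S)={b,c,d}  FIRST(A)={b,d}  FIRST(B)={a,b}  FIRST(C)={b,c,d}
pass 2:
  B via B→S: +{c,d}
  FIRST(S)={b,c,d}  FIRST(A)={b,d}  FIRST(B)={a,b,c,d}  FIRST(C)={b,c,d}
pass 3: (no change)
  FIRST(S)={b,c,d}  FIRST(A)={b,d}  FIRST(B)={a,b,c,d}  FIRST(C)={b,c,d}

FOLLOW sets:
seed FOLLOW(S) with $
iter 1:
  S→A a S: FOLLOW(A) ⊇ FIRST(a) = {a}; new: +{a}
  S→b C: FOLLOW(C) ⊇ FOLLOW(S) ⊇ {$}; new: +{$}
  S→c B: FOLLOW(B) ⊇ FOLLOW(S) ⊇ {$}; new: +{$}
  S: {$}  A: {a}  B: {$}  C: {$}
iter 2: (no change)
  S: {$}  A: {a}  B: {$}  C: {$}

FOLLOW(A) = ["a"]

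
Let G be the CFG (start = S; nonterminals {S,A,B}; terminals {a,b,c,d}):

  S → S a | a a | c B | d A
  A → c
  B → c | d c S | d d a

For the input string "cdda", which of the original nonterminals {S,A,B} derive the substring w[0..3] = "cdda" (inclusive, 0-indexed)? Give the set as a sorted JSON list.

CNF form of G:
  S -> S T2 | T0 A | T1 B | T2 T2
  A -> c
  B -> T0 X3 | T0 X4 | c
  T0 -> d
  T1 -> c
  T2 -> a
  X3 -> T1 S
  X4 -> T0 T2

Fill CYK table bottom-up — only the sub-triangle for w[0..3]:
  cell(0,0) c: {A,B,T1}  orig:{A,B}
  cell(1,1) d: {T0}  orig:{}
  cell(2,2) d: {T0}  orig:{}
  cell(3,3) a: {T2}  orig:{}
  cell(0,1) cd: ∅
  cell(1,2) dd: ∅
  cell(2,3) da: {X4}  orig:{}
  cell(0,2) cdd: ∅
  cell(1,3) dda: {B}
  cell(0,3) cdda: {S}

Original NTs in T[0,3] deriving "cdda": ["S"]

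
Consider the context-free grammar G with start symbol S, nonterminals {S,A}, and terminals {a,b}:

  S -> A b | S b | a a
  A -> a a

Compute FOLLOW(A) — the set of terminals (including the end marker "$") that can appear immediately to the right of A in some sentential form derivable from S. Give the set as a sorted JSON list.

Compute FIRST by fixpoint:
round 1:
  A via A→a a: +{a}
  S via S→A b: +{a}
  FIRST[S]={a}  FIRST[A]={a}
round 2: — fixpoint
  FIRST[S]={a}  FIRST[A]={a}

FOLLOW sets:
initialize: $ ∈ FOLLOW(S)
iter 1:
  S→A b: FOLLOW(A) ⊇ FIRST(b) = {b}; new: +{b}
  S→S b: FOLLOW(S) ⊇ FIRST(b) = {b}; new: +{b}
  FOLLOW(S)={$,b}  FOLLOW(A)={b}
iter 2: — fixpoint
  FOLLOW(S)={$,b}  FOLLOW(A)={b}

FOLLOW(A) = ["b"]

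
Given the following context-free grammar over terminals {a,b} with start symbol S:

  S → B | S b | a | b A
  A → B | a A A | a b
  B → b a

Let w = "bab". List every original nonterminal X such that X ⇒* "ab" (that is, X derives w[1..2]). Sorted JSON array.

CNF form of G:
  S -> S T1 | T1 A | T1 T0 | a
  A -> T0 T1 | T0 X2 | T1 T0
  B -> T1 T0
  T0 -> a
  T1 -> b
  X2 -> A A

CYK fill (cells [i..j] with 1 ≤ i ≤ j ≤ 2 only):
  cell(1,1) a: {S,T0}  orig:{S}
  cell(2,2) b: {T1}  orig:{}
  cell(1,2) ab: {A,S}

Original NTs in T[1,2] deriving "ab": ["A", "S"]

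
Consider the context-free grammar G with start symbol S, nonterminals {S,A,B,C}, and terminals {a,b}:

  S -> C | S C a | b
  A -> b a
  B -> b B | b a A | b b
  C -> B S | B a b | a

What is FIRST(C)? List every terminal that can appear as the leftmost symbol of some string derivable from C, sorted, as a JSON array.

FIRST sets, iterate to fixpoint:
iter 1:
  A via A→b a: +{b}
  B via B→b B: +{b}
  C via C→B S: +{b}
  C via C→a: +{a}
  S via S→C: +{a,b}
  FIRST(S)={a,b}  FIRST(A)={b}  FIRST(B)={b}  FIRST(C)={a,b}
iter 2: — fixpoint
  FIRST(S)={a,b}  FIRST(A)={b}  FIRST(B)={b}  FIRST(C)={a,b}

FIRST(C) = ["a", "b"]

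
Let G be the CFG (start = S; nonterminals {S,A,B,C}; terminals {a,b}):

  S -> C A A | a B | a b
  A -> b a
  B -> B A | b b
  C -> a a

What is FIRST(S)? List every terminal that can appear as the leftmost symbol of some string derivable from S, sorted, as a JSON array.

FIRST iteration:
iter 1:
  A via A→b a: +{b}
  B via B→b b: +{b}
  C via C→a a: +{a}
  S via S→C A A: +{a}
  FIRST(S)={a}  FIRST(A)={b}  FIRST(B)={b}  FIRST(C)={a}
iter 2: (stable)
  FIRST(S)={a}  FIRST(A)={b}  FIRST(B)={b}  FIRST(C)={a}

FIRST(S) = ["a"]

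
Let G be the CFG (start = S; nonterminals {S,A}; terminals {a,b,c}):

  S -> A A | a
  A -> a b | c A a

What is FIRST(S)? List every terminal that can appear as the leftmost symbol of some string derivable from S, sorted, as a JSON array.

Compute FIRST by fixpoint:
pass 1:
  A via A→a b: +{a}
  A via A→c A a: +{c}
  S via S→A A: +{a,c}
  FIRST[S]={a,c}  FIRST[A]={a,c}
pass 2: — fixpoint
  FIRST[S]={a,c}  FIRST[A]={a,c}

FIRST(S) = ["a", "c"]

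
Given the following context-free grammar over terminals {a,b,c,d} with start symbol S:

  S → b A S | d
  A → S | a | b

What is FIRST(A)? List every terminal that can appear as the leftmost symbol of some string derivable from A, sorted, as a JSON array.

Compute FIRST by fixpoint:
pass 1:
  A via A→a: +{a}
  A via A→b: +{b}
  S via S→b A S: +{b}
  S via S→d: +{d}
  S: {b,d}  A: {a,b}
pass 2:
  A via A→S: +{d}
  S: {b,d}  A: {a,b,d}
pass 3: (no change)
  S: {b,d}  A: {a,b,d}

FIRST(A) = ["a", "b", "d"]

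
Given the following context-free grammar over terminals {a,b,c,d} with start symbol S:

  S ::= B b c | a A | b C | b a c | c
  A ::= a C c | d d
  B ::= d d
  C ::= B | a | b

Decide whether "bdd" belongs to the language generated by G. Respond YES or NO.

Convert to CNF:
  S -> B X5 | T0 A | T3 C | T3 X6 | c
  A -> T0 X4 | T2 T2
  B -> T2 T2
  C -> T2 T2 | a | b
  T0 -> a
  T1 -> c
  T2 -> d
  T3 -> b
  X4 -> C T1
  X5 -> T3 T1
  X6 -> T0 T1

CYK fill:
  [0..0]={C,T3}  "b"  orig:{C}
  [1..1]={T2}  "d"  orig:{}
  [2..2]={T2}  "d"  orig:{}
  [0..1]=∅  "bd"
  [1..2]={A,B,C}  "dd"
  [0..2]={S}  "bdd"

S ∈ T[0,2] ⇒ YES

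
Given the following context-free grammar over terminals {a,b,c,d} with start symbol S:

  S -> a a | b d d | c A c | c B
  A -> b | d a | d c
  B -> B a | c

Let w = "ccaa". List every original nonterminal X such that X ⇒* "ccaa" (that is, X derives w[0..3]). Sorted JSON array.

Convert to CNF:
  S -> T1 T1 | T2 B | T2 X5 | T3 X4
  A -> T0 T1 | T0 T2 | b
  B -> B T1 | c
  T0 -> d
  T1 -> a
  T2 -> c
  T3 -> b
  X4 -> T0 T0
  X5 -> A T2

CYK table (by increasing span) — only the sub-triangle for w[0..3]:
  [0..0]={B,T2}  "c"  orig:{B}
  [1..1]={B,T2}  "c"  orig:{B}
  [2..2]={T1}  "a"  orig:{}
  [3..3]={T1}  "a"  orig:{}
  [0..1]={S}  "cc"
  [1..2]={B}  "ca"
  [2..3]={S}  "aa"
  [0..2]={S}  "cca"
  [1..3]={B}  "caa"
  [0..3]={S}  "ccaa"

Original NTs in T[0,3] deriving "ccaa": ["S"]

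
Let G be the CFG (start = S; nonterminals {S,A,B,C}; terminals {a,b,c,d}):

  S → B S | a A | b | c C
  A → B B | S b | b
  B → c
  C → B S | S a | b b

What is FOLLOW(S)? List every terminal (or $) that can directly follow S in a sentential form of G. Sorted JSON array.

FIRST iteration:
iter 1:
  A via A→b: +{b}
  B via B→c: +{c}
  C via C→B S: +{c}
  C via C→b b: +{b}
  S via S→B S: +{c}
  S via S→a A: +{a}
  S via S→b: +{b}
  FIRST[S]={a,b,c}  FIRST[A]={b}  FIRST[B]={c}  FIRST[C]={b,c}
iter 2:
  A via A→B B: +{c}
  A via A→S b: +{a}
  C via C→S a: +{a}
  FIRST[S]={a,b,c}  FIRST[A]={a,b,c}  FIRST[B]={c}  FIRST[C]={a,b,c}
iter 3: done
  FIRST[S]={a,b,c}  FIRST[A]={a,b,c}  FIRST[B]={c}  FIRST[C]={a,b,c}

Compute FOLLOW by fixpoint:
FOLLOW(S) := {$}
iter 1:
  A→B B: FOLLOW(B) ⊇ FIRST(B) = {c}; new: +{c}
  A→S b: FOLLOW(S) ⊇ FIRST(b) = {b}; new: +{b}
  C→B S: FOLLOW(B) ⊇ FIRST(S) = {a,b,c}; new: +{a,b}
  C→S a: FOLLOW(S) ⊇ FIRST(a) = {a}; new: +{a}
  S→a A: FOLLOW(A) ⊇ FOLLOW(S) ⊇ {$,a,b}; new: +{$,a,b}
  S→c C: FOLLOW(C) ⊇ FOLLOW(S) ⊇ {$,a,b}; new: +{$,a,b}
  S: {$,a,b}  A: {$,a,b}  B: {a,b,c}  C: {$,a,b}
iter 2:
  A→B B: FOLLOW(B) ⊇ FOLLOW(A) ⊇ {$,a,b}; new: +{$}
  S: {$,a,b}  A: {$,a,b}  B: {$,a,b,c}  C: {$,a,b}
iter 3: (stable)
  S: {$,a,b}  A: {$,a,b}  B: {$,a,b,c}  C: {$,a,b}

FOLLOW(S) = ["$", "a", "b"]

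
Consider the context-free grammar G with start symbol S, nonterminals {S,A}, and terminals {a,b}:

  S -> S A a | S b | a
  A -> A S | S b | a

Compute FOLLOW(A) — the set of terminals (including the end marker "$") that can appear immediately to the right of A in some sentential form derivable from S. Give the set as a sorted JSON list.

Compute FIRST by fixpoint:
iter 1:
  A via A→a: +{a}
  S via S→a: +{a}
  FIRST(S)={a}  FIRST(A)={a}
iter 2: — fixpoint
  FIRST(S)={a}  FIRST(A)={a}

Compute FOLLOW by fixpoint:
FOLLOW(S) := {$}
pass 1:
  A→A S: FOLLOW(A) ⊇ FIRST(S) = {a}; new: +{a}
  A→A S: FOLLOW(S) ⊇ FOLLOW(A) ⊇ {a}; new: +{a}
  A→S b: FOLLOW(S) ⊇ FIRST(b) = {b}; new: +{b}
  S: {$,a,b}  A: {a}
pass 2: (stable)
  S: {$,a,b}  A: {a}

FOLLOW(A) = ["a"]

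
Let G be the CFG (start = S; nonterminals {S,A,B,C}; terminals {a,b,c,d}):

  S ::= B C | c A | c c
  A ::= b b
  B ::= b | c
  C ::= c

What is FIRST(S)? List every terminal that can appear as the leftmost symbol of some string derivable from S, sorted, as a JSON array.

Compute FIRST by fixpoint:
round 1:
  A via A→b b: +{b}
  B via B→b: +{b}
  B via B→c: +{c}
  C via C→c: +{c}
  S via S→B C: +{b,c}
  FIRST(S)={b,c}  FIRST(A)={b}  FIRST(B)={b,c}  FIRST(C)={c}
round 2: done
  FIRST(S)={b,c}  FIRST(A)={b}  FIRST(B)={b,c}  FIRST(C)={c}

FIRST(S) = ["b", "c"]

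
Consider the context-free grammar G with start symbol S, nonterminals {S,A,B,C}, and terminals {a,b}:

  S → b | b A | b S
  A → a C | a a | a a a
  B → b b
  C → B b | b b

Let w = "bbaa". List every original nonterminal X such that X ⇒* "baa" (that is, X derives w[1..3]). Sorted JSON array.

CNF form of G:
  S -> T1 A | T1 S | b
  A -> T0 C | T0 T0 | T0 X2
  B -> T1 T1
  C -> B T1 | T1 T1
  T0 -> a
  T1 -> b
  X2 -> T0 T0

CYK table (by increasing span) — only the sub-triangle for w[1..3]:
  [1..1]={S,T1}  "b"  orig:{S}
  [2..2]={T0}  "a"  orig:{}
  [3..3]={T0}  "a"  orig:{}
  [1..2]=∅  "ba"
  [2..3]={A,X2}  "aa"  orig:{A}
  [1..3]={S}  "baa"

Original NTs in T[1,3] deriving "baa": ["S"]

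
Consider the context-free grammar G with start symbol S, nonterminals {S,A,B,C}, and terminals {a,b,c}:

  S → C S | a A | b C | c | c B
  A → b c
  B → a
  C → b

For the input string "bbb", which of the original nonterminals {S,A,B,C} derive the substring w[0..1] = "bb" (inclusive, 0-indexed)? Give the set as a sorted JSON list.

CNF form of G:
  S -> C S | T0 C | T1 B | T2 A | c
  A -> T0 T1
  B -> a
  C -> b
  T0 -> b
  T1 -> c
  T2 -> a

CYK table (by increasing span), restricted to cells inside w[0..1]:
  cell(0,0) b: {C,T0}  orig:{C}
  cell(1,1) b: {C,T0}  orig:{C}
  cell(0,1) bb: {S}

Original NTs in T[0,1] deriving "bb": ["S"]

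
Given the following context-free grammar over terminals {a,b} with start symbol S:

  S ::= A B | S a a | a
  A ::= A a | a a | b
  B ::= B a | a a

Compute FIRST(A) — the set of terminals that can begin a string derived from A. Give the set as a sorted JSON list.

FIRST iteration:
round 1:
  A via A→a a: +{a}
  A via A→b: +{b}
  B via B→a a: +{a}
  S via S→A B: +{a,b}
  FIRST(S)={a,b}  FIRST(A)={a,b}  FIRST(B)={a}
round 2: (no change)
  FIRST(S)={a,b}  FIRST(A)={a,b}  FIRST(B)={a}

FIRST(A) = ["a", "b"]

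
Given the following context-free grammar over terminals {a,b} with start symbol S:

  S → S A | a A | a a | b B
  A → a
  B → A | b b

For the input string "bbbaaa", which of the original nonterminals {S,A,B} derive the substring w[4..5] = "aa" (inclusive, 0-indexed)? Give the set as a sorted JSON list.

CNF form of G:
  S -> S A | T0 B | T1 A | T1 T1
  A -> a
  B -> T0 T0 | a
  T0 -> b
  T1 -> a

CYK fill — only the sub-triangle for w[4..5]:
  cell(4,4) a: {A,B,T1}  orig:{A,B}
  cell(5,5) a: {A,B,T1}  orig:{A,B}
  cell(4,5) aa: {S}

Original NTs in T[4,5] deriving "aa": ["S"]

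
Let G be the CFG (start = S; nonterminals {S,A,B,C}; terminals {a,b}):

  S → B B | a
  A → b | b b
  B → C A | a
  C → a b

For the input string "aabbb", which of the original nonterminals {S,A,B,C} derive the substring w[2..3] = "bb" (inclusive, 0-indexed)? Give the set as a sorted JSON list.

CNF form of G:
  S -> B B | a
  A -> T0 T0 | b
  B -> C A | a
  C -> T1 T0
  T0 -> b
  T1 -> a

CYK fill — only the sub-triangle for w[2..3]:
  cell(2,2) b: {A,T0}  orig:{A}
  cell(3,3) b: {A,T0}  orig:{A}
  cell(2,3) bb: {A}

Original NTs in T[2,3] deriving "bb": ["A"]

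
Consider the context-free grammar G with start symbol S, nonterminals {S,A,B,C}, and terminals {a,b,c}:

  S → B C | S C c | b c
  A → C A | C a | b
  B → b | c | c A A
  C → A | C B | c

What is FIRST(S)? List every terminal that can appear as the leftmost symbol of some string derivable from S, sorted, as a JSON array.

FIRST iteration:
[1]
  A via A→b: +{b}
  B via B→b: +{b}
  B via B→c: +{c}
  C via C→A: +{b}
  C via C→c: +{c}
  S via S→B C: +{b,c}
  FIRST[S]={b,c}  FIRST[A]={b}  FIRST[B]={b,c}  FIRST[C]={b,c}
[2]
  A via A→C A: +{c}
  FIRST[S]={b,c}  FIRST[A]={b,c}  FIRST[B]={b,c}  FIRST[C]={b,c}
[3] — fixpoint
  FIRST[S]={b,c}  FIRST[A]={b,c}  FIRST[B]={b,c}  FIRST[C]={b,c}

FIRST(S) = ["b", "c"]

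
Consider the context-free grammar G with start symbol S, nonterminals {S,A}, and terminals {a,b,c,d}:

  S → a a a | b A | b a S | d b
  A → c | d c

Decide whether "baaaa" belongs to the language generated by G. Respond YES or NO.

CNF form of G:
  S -> T0 T3 | T2 X4 | T3 A | T3 X5
  A -> T0 T1 | c
  T0 -> d
  T1 -> c
  T2 -> a
  T3 -> b
  X4 -> T2 T2
  X5 -> T2 S

Fill CYK table bottom-up:
  cell(0,0) b: {T3}  orig:{}
  cell(1,1) a: {T2}  orig:{}
  cell(2,2) a: {T2}  orig:{}
  cell(3,3) a: {T2}  orig:{}
  cell(4,4) a: {T2}  orig:{}
  cell(0,1) ba: ∅
  cell(1,2) aa: {X4}  orig:{}
  cell(2,3) aa: {X4}  orig:{}
  cell(3,4) aa: {X4}  orig:{}
  cell(0,2) baa: ∅
  cell(1,3) aaa: {S}
  cell(2,4) aaa: {S}
  cell(0,3) baaa: ∅
  cell(1,4) aaaa: {X5}  orig:{}
  cell(0,4) baaaa: {S}

S ∈ T[0,4] ⇒ YES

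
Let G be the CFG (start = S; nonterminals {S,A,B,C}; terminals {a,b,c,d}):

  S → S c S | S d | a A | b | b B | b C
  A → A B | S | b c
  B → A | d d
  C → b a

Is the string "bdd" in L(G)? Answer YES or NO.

CNF form of G:
  S -> S T1 | S X6 | T2 A | T3 B | T3 C | b
  A -> A B | S T1 | S X4 | T2 A | T3 B | T3 C | T3 T0 | b
  B -> A B | S T1 | S X5 | T1 T1 | T2 A | T3 B | T3 C | T3 T0 | b
  C -> T3 T2
  T0 -> c
  T1 -> d
  T2 -> a
  T3 -> b
  X4 -> T0 S
  X5 -> T0 S
  X6 -> T0 S

CYK table (by increasing span):
  [0..0]={A,B,S,T3}  "b"  orig:{A,B,S}
  [1..1]={T1}  "d"  orig:{}
  [2..2]={T1}  "d"  orig:{}
  [0..1]={A,B,S}  "bd"
  [1..2]={B}  "dd"
  [0..2]={A,B,S}  "bdd"

S ∈ T[0,2] ⇒ YES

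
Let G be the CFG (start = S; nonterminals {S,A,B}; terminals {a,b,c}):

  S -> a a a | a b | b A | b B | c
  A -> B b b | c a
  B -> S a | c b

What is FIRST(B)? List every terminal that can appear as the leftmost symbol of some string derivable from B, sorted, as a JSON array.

Compute FIRST by fixpoint:
iter 1:
  A via A→c a: +{c}
  B via B→c b: +{c}
  S via S→a a a: +{a}
  S via S→b A: +{b}
  S via S→c: +{c}
  FIRST(S)={a,b,c}  FIRST(A)={c}  FIRST(B)={c}
iter 2:
  B via B→S a: +{a,b}
  FIRST(S)={a,b,c}  FIRST(A)={c}  FIRST(B)={a,b,c}
iter 3:
  A via A→B b b: +{a,b}
  FIRST(S)={a,b,c}  FIRST(A)={a,b,c}  FIRST(B)={a,b,c}
iter 4: — fixpoint
  FIRST(S)={a,b,c}  FIRST(A)={a,b,c}  FIRST(B)={a,b,c}

FIRST(B) = ["a", "b", "c"]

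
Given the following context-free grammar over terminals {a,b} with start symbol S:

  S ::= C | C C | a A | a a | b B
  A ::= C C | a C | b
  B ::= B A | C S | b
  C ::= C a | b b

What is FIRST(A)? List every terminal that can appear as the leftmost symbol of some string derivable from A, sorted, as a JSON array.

Compute FIRST by fixpoint:
round 1:
  A via A→a C: +{a}
  A via A→b: +{b}
  B via B→b: +{b}
  C via C→b b: +{b}
  S via S→C: +{b}
  S via S→a A: +{a}
  FIRST(S)={a,b}  FIRST(A)={a,b}  FIRST(B)={b}  FIRST(C)={b}
round 2: (no change)
  FIRST(S)={a,b}  FIRST(A)={a,b}  FIRST(B)={b}  FIRST(C)={b}

FIRST(A) = ["a", "b"]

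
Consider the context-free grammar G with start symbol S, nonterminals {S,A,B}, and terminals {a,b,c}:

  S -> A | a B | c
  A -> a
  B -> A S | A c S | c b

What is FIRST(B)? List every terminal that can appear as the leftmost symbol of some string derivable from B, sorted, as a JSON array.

Compute FIRST by fixpoint:
[1]
  A via A→a: +{a}
  B via B→A S: +{a}
  B via B→c b: +{c}
  S via S→A: +{a}
  S via S→c: +{c}
  FIRST(S)={a,c}  FIRST(A)={a}  FIRST(B)={a,c}
[2] (stable)
  FIRST(S)={a,c}  FIRST(A)={a}  FIRST(B)={a,c}

FIRST(B) = ["a", "c"]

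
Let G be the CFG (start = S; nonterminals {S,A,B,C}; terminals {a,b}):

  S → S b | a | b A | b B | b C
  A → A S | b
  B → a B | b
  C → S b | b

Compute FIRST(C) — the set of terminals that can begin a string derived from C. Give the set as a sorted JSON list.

Compute FIRST by fixpoint:
pass 1:
  A via A→b: +{b}
  B via B→a B: +{a}
  B via B→b: +{b}
  C via C→b: +{b}
  S via S→a: +{a}
  S via S→b A: +{b}
  FIRST[S]={a,b}  FIRST[A]={b}  FIRST[B]={a,b}  FIRST[C]={b}
pass 2:
  C via C→S b: +{a}
  FIRST[S]={a,b}  FIRST[A]={b}  FIRST[B]={a,b}  FIRST[C]={a,b}
pass 3: (no change)
  FIRST[S]={a,b}  FIRST[A]={b}  FIRST[B]={a,b}  FIRST[C]={a,b}

FIRST(C) = ["a", "b"]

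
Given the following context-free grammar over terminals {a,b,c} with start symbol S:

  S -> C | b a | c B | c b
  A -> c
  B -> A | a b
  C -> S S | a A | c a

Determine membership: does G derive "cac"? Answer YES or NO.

CNF form of G:
  S -> S S | T0 A | T1 T0 | T2 B | T2 T0 | T2 T1
  A -> c
  B -> T0 T1 | c
  C -> S S | T0 A | T2 T0
  T0 -> a
  T1 -> b
  T2 -> c

CYK table (by increasing span):
  [0..0]={A,B,T2}  "c"  orig:{A,B}
  [1..1]={T0}  "a"  orig:{}
  [2..2]={A,B,T2}  "c"  orig:{A,B}
  [0..1]={C,S}  "ca"
  [1..2]={C,S}  "ac"
  [0..2]=∅  "cac"

S ∉ T[0,2] ⇒ NO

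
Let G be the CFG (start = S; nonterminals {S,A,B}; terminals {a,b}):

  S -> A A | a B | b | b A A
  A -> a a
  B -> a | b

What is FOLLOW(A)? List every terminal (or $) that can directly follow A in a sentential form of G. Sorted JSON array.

FIRST sets, iterate to fixpoint:
pass 1:
  A via A→a a: +{a}
  B via B→a: +{a}
  B via B→b: +{b}
  S via S→A A: +{a}
  S via S→b: +{b}
  FIRST[S]={a,b}  FIRST[A]={a}  FIRST[B]={a,b}
pass 2: (stable)
  FIRST[S]={a,b}  FIRST[A]={a}  FIRST[B]={a,b}

FOLLOW iteration:
FOLLOW(S) := {$}
round 1:
  S→A A: FOLLOW(A) ⊇ FIRST(A) = {a}; new: +{a}
  S→A A: FOLLOW(A) ⊇ FOLLOW(S) ⊇ {$}; new: +{$}
  S→a B: FOLLOW(B) ⊇ FOLLOW(S) ⊇ {$}; new: +{$}
  S: {$}  A: {$,a}  B: {$}
round 2: done
  S: {$}  A: {$,a}  B: {$}

FOLLOW(A) = ["$", "a"]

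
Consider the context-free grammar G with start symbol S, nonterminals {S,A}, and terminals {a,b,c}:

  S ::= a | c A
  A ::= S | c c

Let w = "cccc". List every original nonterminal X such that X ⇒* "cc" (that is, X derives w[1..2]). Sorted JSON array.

CNF form of G:
  S -> T0 A | a
  A -> T0 A | T0 T0 | a
  T0 -> c

CYK table (by increasing span) — only the sub-triangle for w[1..2]:
  cell(1,1) c: {T0}  orig:{}
  cell(2,2) c: {T0}  orig:{}
  cell(1,2) cc: {A}

Original NTs in T[1,2] deriving "cc": ["A"]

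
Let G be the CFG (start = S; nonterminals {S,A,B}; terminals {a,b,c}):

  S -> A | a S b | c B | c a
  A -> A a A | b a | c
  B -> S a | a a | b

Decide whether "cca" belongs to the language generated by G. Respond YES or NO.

CNF form of G:
  S -> A X4 | T0 X5 | T1 T0 | T2 B | T2 T0 | c
  A -> A X3 | T1 T0 | c
  B -> S T0 | T0 T0 | b
  T0 -> a
  T1 -> b
  T2 -> c
  X3 -> T0 A
  X4 -> T0 A
  X5 -> S T1

Fill CYK table bottom-up:
  cell(0,0) c: {A,S,T2}  orig:{A,S}
  cell(1,1) c: {A,S,T2}  orig:{A,S}
  cell(2,2) a: {T0}  orig:{}
  cell(0,1) cc: ∅
  cell(1,2) ca: {B,S}
  cell(0,2) cca: {S}

S ∈ T[0,2] ⇒ YES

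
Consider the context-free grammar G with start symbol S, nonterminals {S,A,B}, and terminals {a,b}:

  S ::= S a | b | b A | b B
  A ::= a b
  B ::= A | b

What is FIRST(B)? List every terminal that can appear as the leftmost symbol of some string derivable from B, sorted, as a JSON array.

FIRST iteration:
iter 1:
  A via A→a b: +{a}
  B via B→A: +{a}
  B via B→b: +{b}
  S via S→b: +{b}
  FIRST[S]={b}  FIRST[A]={a}  FIRST[B]={a,b}
iter 2: done
  FIRST[S]={b}  FIRST[A]={a}  FIRST[B]={a,b}

FIRST(B) = ["a", "b"]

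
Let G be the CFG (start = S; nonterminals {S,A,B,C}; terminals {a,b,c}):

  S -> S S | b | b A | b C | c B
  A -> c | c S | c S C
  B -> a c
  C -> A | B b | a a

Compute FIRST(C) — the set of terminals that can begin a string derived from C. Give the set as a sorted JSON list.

FIRST sets, iterate to fixpoint:
[1]
  A via A→c: +{c}
  B via B→a c: +{a}
  C via C→A: +{c}
  C via C→B b: +{a}
  S via S→b: +{b}
  S via S→c B: +{c}
  FIRST(S)={b,c}  FIRST(A)={c}  FIRST(B)={a}  FIRST(C)={a,c}
[2] done
  FIRST(S)={b,c}  FIRST(A)={c}  FIRST(B)={a}  FIRST(C)={a,c}

FIRST(C) = ["a", "c"]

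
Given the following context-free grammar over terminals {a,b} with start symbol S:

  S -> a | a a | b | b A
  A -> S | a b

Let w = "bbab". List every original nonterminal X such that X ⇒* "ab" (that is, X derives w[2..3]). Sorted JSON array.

Convert to CNF:
  S -> T0 T0 | T1 A | a | b
  A -> T0 T0 | T0 T1 | T1 A | a | b
  T0 -> a
  T1 -> b

CYK table (by increasing span) — only the sub-triangle for w[2..3]:
  T[2,2] 'a' = {A,S,T0}  orig:{A,S}
  T[3,3] 'b' = {A,S,T1}  orig:{A,S}
  T[2,3] 'ab' = {A}

Original NTs in T[2,3] deriving "ab": ["A"]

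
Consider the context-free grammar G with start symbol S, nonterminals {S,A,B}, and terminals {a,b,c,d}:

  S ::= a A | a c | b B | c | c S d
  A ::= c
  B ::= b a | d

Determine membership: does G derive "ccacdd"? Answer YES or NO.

CNF form of G:
  S -> T0 B | T1 A | T1 T2 | T2 X4 | c
  A -> c
  B -> T0 T1 | d
  T0 -> b
  T1 -> a
  T2 -> c
  T3 -> d
  X4 -> S T3

CYK fill:
  [0..0]={A,S,T2}  "c"  orig:{A,S}
  [1..1]={A,S,T2}  "c"  orig:{A,S}
  [2..2]={T1}  "a"  orig:{}
  [3..3]={A,S,T2}  "c"  orig:{A,S}
  [4..4]={B,T3}  "d"  orig:{B}
  [5..5]={B,T3}  "d"  orig:{B}
  [0..1]=∅  "cc"
  [1..2]=∅  "ca"
  [2..3]={S}  "ac"
  [3..4]={X4}  "cd"  orig:{}
  [4..5]=∅  "dd"
  [0..2]=∅  "cca"
  [1..3]=∅  "cac"
  [2..4]={X4}  "acd"  orig:{}
  [3..5]=∅  "cdd"
  [0..3]=∅  "ccac"
  [1..4]={S}  "cacd"
  [2..5]=∅  "acdd"
  [0..4]=∅  "ccacd"
  [1..5]={X4}  "cacdd"  orig:{}
  [0..5]={S}  "ccacdd"

S ∈ T[0,5] ⇒ YES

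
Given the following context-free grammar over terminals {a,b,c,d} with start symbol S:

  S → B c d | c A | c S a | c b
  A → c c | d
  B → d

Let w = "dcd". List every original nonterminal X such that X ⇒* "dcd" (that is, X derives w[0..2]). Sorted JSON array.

CNF form of G:
  S -> B X4 | T0 A | T0 T3 | T0 X5
  A -> T0 T0 | d
  B -> d
  T0 -> c
  T1 -> d
  T2 -> a
  T3 -> b
  X4 -> T0 T1
  X5 -> S T2

Fill CYK table bottom-up — only the sub-triangle for w[0..2]:
  [0..0]={A,B,T1}  "d"  orig:{A,B}
  [1..1]={T0}  "c"  orig:{}
  [2..2]={A,B,T1}  "d"  orig:{A,B}
  [0..1]=∅  "dc"
  [1..2]={S,X4}  "cd"  orig:{S}
  [0..2]={S}  "dcd"

Original NTs in T[0,2] deriving "dcd": ["S"]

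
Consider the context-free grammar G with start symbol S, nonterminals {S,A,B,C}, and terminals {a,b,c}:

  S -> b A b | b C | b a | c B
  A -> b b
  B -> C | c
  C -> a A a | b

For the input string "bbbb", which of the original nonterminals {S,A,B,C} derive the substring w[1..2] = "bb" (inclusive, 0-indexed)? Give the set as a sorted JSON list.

CNF form of G:
  S -> T0 C | T0 T1 | T0 X5 | T2 B
  A -> T0 T0
  B -> T1 X3 | b | c
  C -> T1 X4 | b
  T0 -> b
  T1 -> a
  T2 -> c
  X3 -> A T1
  X4 -> A T1
  X5 -> A T0

CYK fill, restricted to cells inside w[1..2]:
  [1..1]={B,C,T0}  "b"  orig:{B,C}
  [2..2]={B,C,T0}  "b"  orig:{B,C}
  [1..2]={A,S}  "bb"

Original NTs in T[1,2] deriving "bb": ["A", "S"]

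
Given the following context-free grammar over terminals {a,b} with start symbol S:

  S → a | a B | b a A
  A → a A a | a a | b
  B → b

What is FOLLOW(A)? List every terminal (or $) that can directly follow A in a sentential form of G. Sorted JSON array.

Compute FIRST by fixpoint:
iter 1:
  A via A→a A a: +{a}
  A via A→b: +{b}
  B via B→b: +{b}
  S via S→a: +{a}
  S via S→b a A: +{b}
  FIRST(S)={a,b}  FIRST(A)={a,b}  FIRST(B)={b}
iter 2: — fixpoint
  FIRST(S)={a,b}  FIRST(A)={a,b}  FIRST(B)={b}

FOLLOW sets:
seed FOLLOW(S) with $
[1]
  A→a A a: FOLLOW(A) ⊇ FIRST(a) = {a}; new: +{a}
  S→a B: FOLLOW(B) ⊇ FOLLOW(S) ⊇ {$}; new: +{$}
  S→b a A: FOLLOW(A) ⊇ FOLLOW(S) ⊇ {$}; new: +{$}
  S: {$}  A: {$,a}  B: {$}
[2] done
  S: {$}  A: {$,a}  B: {$}

FOLLOW(A) = ["$", "a"]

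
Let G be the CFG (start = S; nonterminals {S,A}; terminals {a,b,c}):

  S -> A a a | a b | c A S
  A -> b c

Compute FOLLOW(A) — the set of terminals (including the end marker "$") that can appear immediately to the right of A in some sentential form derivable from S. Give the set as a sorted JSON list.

Compute FIRST by fixpoint:
iter 1:
  A via A→b c: +{b}
  S via S→A a a: +{b}
  S via S→a b: +{a}
  S via S→c A S: +{c}
  S: {a,b,c}  A: {b}
iter 2: — fixpoint
  S: {a,b,c}  A: {b}

FOLLOW sets:
seed FOLLOW(S) with $
round 1:
  S→A a a: FOLLOW(A) ⊇ FIRST(a) = {a}; new: +{a}
  S→c A S: FOLLOW(A) ⊇ FIRST(S) = {a,b,c}; new: +{b,c}
  FOLLOW[S]={$}  FOLLOW[A]={a,b,c}
round 2: — fixpoint
  FOLLOW[S]={$}  FOLLOW[A]={a,b,c}

FOLLOW(A) = ["a", "b", "c"]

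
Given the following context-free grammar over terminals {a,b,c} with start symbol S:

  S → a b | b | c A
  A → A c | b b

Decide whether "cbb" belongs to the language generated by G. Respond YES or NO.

CNF form of G:
  S -> T0 A | T2 T1 | b
  A -> A T0 | T1 T1
  T0 -> c
  T1 -> b
  T2 -> a

CYK table (by increasing span):
  [0..0]={T0}  "c"  orig:{}
  [1..1]={S,T1}  "b"  orig:{S}
  [2..2]={S,T1}  "b"  orig:{S}
  [0..1]=∅  "cb"
  [1..2]={A}  "bb"
  [0..2]={S}  "cbb"

S ∈ T[0,2] ⇒ YES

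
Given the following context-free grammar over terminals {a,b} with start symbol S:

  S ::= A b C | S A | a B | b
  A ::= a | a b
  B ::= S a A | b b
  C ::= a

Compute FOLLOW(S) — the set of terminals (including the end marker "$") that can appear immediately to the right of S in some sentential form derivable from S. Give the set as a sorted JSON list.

Compute FIRST by fixpoint:
iter 1:
  A via A→a: +{a}
  B via B→b b: +{b}
  C via C→a: +{a}
  S via S→A b C: +{a}
  S via S→b: +{b}
  S: {a,b}  A: {a}  B: {b}  C: {a}
iter 2:
  B via B→S a A: +{a}
  S: {a,b}  A: {a}  B: {a,b}  C: {a}
iter 3: (stable)
  S: {a,b}  A: {a}  B: {a,b}  C: {a}

FOLLOW iteration:
initialize: $ ∈ FOLLOW(S)
round 1:
  B→S a A: FOLLOW(S) ⊇ FIRST(a) = {a}; new: +{a}
  S→A b C: FOLLOW(A) ⊇ FIRST(b) = {b}; new: +{b}
  S→A b C: FOLLOW(C) ⊇ FOLLOW(S) ⊇ {$,a}; new: +{$,a}
  S→S A: FOLLOW(A) ⊇ FOLLOW(S) ⊇ {$,a}; new: +{$,a}
  S→a B: FOLLOW(B) ⊇ FOLLOW(S) ⊇ {$,a}; new: +{$,a}
  FOLLOW[S]={$,a}  FOLLOW[A]={$,a,b}  FOLLOW[B]={$,a}  FOLLOW[C]={$,a}
round 2: — fixpoint
  FOLLOW[S]={$,a}  FOLLOW[A]={$,a,b}  FOLLOW[B]={$,a}  FOLLOW[C]={$,a}

FOLLOW(S) = ["$", "a"]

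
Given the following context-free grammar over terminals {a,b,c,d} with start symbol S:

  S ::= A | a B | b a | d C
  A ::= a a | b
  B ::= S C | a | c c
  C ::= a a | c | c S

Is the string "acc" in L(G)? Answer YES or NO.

CNF form of G:
  S -> T0 B | T0 T0 | T2 T0 | T3 C | b
  A -> T0 T0 | b
  B -> S C | T1 T1 | a
  C -> T0 T0 | T1 S | c
  T0 -> a
  T1 -> c
  T2 -> b
  T3 -> d

CYK fill:
  [0..0]={B,T0}  "a"  orig:{B}
  [1..1]={C,T1}  "c"  orig:{C}
  [2..2]={C,T1}  "c"  orig:{C}
  [0..1]=∅  "ac"
  [1..2]={B}  "cc"
  [0..2]={S}  "acc"

S ∈ T[0,2] ⇒ YES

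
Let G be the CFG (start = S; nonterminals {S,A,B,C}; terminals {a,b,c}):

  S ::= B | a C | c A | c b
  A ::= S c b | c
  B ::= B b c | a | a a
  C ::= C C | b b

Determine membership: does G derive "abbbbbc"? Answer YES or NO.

Convert to CNF:
  S -> B X5 | T0 A | T0 T1 | T2 C | T2 T2 | a
  A -> S X3 | c
  B -> B X4 | T2 T2 | a
  C -> C C | T1 T1
  T0 -> c
  T1 -> b
  T2 -> a
  X3 -> T0 T1
  X4 -> T1 T0
  X5 -> T1 T0

CYK table (by increasing span):
  cell(0,0) a: {B,S,T2}  orig:{B,S}
  cell(1,1) b: {T1}  orig:{}
  cell(2,2) b: {T1}  orig:{}
  cell(3,3) b: {T1}  orig:{}
  cell(4,4) b: {T1}  orig:{}
  cell(5,5) b: {T1}  orig:{}
  cell(6,6) c: {A,T0}  orig:{A}
  cell(0,1) ab: ∅
  cell(1,2) bb: {C}
  cell(2,3) bb: {C}
  cell(3,4) bb: {C}
  cell(4,5) bb: {C}
  cell(5,6) bc: {X4,X5}  orig:{}
  cell(0,2) abb: {S}
  cell(1,3) bbb: ∅
  cell(2,4) bbb: ∅
  cell(3,5) bbb: ∅
  cell(4,6) bbc: ∅
  cell(0,3) abbb: ∅
  cell(1,4) bbbb: {C}
  cell(2,5) bbbb: {C}
  cell(3,6) bbbc: ∅
  cell(0,4) abbbb: {S}
  cell(1,5) bbbbb: ∅
  cell(2,6) bbbbc: ∅
  cell(0,5) abbbbb: ∅
  cell(1,6) bbbbbc: ∅
  cell(0,6) abbbbbc: ∅

S ∉ T[0,6] ⇒ NO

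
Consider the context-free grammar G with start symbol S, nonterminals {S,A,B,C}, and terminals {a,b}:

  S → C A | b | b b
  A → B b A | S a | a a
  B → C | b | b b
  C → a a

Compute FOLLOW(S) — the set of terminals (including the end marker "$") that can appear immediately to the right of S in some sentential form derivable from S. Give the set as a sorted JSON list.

FIRST iteration:
pass 1:
  A via A→a a: +{a}
  B via B→b: +{b}
  C via C→a a: +{a}
  S via S→C A: +{a}
  S via S→b: +{b}
  S: {a,b}  A: {a}  B: {b}  C: {a}
pass 2:
  A via A→B b A: +{b}
  B via B→C: +{a}
  S: {a,b}  A: {a,b}  B: {a,b}  C: {a}
pass 3: — fixpoint
  S: {a,b}  A: {a,b}  B: {a,b}  C: {a}

FOLLOW sets:
FOLLOW(S) := {$}
[1]
  A→B b A: FOLLOW(B) ⊇ FIRST(b) = {b}; new: +{b}
  A→S a: FOLLOW(S) ⊇ FIRST(a) = {a}; new: +{a}
  B→C: FOLLOW(C) ⊇ FOLLOW(B) ⊇ {b}; new: +{b}
  S→C A: FOLLOW(C) ⊇ FIRST(A) = {a,b}; new: +{a}
  S→C A: FOLLOW(A) ⊇ FOLLOW(S) ⊇ {$,a}; new: +{$,a}
  FOLLOW(S)={$,a}  FOLLOW(A)={$,a}  FOLLOW(B)={b}  FOLLOW(C)={a,b}
[2] (no change)
  FOLLOW(S)={$,a}  FOLLOW(A)={$,a}  FOLLOW(B)={b}  FOLLOW(C)={a,b}

FOLLOW(S) = ["$", "a"]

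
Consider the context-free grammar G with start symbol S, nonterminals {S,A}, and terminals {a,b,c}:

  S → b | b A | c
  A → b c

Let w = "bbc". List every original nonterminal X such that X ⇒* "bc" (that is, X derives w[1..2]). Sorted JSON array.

CNF form of G:
  S -> T0 A | b | c
  A -> T0 T1
  T0 -> b
  T1 -> c

CYK fill — only the sub-triangle for w[1..2]:
  [1..1]={S,T0}  "b"  orig:{S}
  [2..2]={S,T1}  "c"  orig:{S}
  [1..2]={A}  "bc"

Original NTs in T[1,2] deriving "bc": ["A"]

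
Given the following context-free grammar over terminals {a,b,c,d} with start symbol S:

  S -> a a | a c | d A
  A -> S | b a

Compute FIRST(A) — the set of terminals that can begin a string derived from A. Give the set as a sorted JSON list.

Compute FIRST by fixpoint:
iter 1:
  A via A→b a: +{b}
  S via S→a a: +{a}
  S via S→d A: +{d}
  FIRST(S)={a,d}  FIRST(A)={b}
iter 2:
  A via A→S: +{a,d}
  FIRST(S)={a,d}  FIRST(A)={a,b,d}
iter 3: — fixpoint
  FIRST(S)={a,d}  FIRST(A)={a,b,d}

FIRST(A) = ["a", "b", "d"]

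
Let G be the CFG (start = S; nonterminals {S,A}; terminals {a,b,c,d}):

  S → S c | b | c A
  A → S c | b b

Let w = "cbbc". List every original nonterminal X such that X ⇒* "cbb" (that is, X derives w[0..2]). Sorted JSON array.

Convert to CNF:
  S -> S T0 | T0 A | b
  A -> S T0 | T1 T1
  T0 -> c
  T1 -> b

Fill CYK table bottom-up, restricted to cells inside w[0..2]:
  cell(0,0) c: {T0}  orig:{}
  cell(1,1) b: {S,T1}  orig:{S}
  cell(2,2) b: {S,T1}  orig:{S}
  cell(0,1) cb: ∅
  cell(1,2) bb: {A}
  cell(0,2) cbb: {S}

Original NTs in T[0,2] deriving "cbb": ["S"]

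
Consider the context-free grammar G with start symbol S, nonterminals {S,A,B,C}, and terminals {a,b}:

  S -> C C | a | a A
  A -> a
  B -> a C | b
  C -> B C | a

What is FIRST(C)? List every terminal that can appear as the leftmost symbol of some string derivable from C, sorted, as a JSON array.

FIRST iteration:
iter 1:
  A via A→a: +{a}
  B via B→a C: +{a}
  B via B→b: +{b}
  C via C→B C: +{a,b}
  S via S→C C: +{a,b}
  FIRST[S]={a,b}  FIRST[A]={a}  FIRST[B]={a,b}  FIRST[C]={a,b}
iter 2: — fixpoint
  FIRST[S]={a,b}  FIRST[A]={a}  FIRST[B]={a,b}  FIRST[C]={a,b}

FIRST(C) = ["a", "b"]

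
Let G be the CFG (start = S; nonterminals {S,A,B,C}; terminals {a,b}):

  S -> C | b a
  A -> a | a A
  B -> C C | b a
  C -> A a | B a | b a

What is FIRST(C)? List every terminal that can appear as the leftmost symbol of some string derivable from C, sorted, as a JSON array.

FIRST iteration:
[1]
  A via A→a: +{a}
  B via B→b a: +{b}
  C via C→A a: +{a}
  C via C→B a: +{b}
  S via S→C: +{a,b}
  FIRST(S)={a,b}  FIRST(A)={a}  FIRST(B)={b}  FIRST(C)={a,b}
[2]
  B via B→C C: +{a}
  FIRST(S)={a,b}  FIRST(A)={a}  FIRST(B)={a,b}  FIRST(C)={a,b}
[3] — fixpoint
  FIRST(S)={a,b}  FIRST(A)={a}  FIRST(B)={a,b}  FIRST(C)={a,b}

FIRST(C) = ["a", "b"]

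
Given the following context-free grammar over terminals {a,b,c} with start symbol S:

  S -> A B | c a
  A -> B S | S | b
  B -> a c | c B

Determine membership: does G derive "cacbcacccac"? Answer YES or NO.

CNF form of G:
  S -> A B | T0 T1
  A -> A B | B S | T0 T1 | b
  B -> T0 B | T1 T0
  T0 -> c
  T1 -> a

CYK table (by increasing span):
  [0..0]={T0}  "c"  orig:{}
  [1..1]={T1}  "a"  orig:{}
  [2..2]={T0}  "c"  orig:{}
  [3..3]={A}  "b"
  [4..4]={T0}  "c"  orig:{}
  [5..5]={T1}  "a"  orig:{}
  [6..6]={T0}  "c"  orig:{}
  [7..7]={T0}  "c"  orig:{}
  [8..8]={T0}  "c"  orig:{}
  [9..9]={T1}  "a"  orig:{}
  [10..10]={T0}  "c"  orig:{}
  [0..1]={A,S}  "ca"
  [1..2]={B}  "ac"
  [2..3]=∅  "cb"
  [3..4]=∅  "bc"
  [4..5]={A,S}  "ca"
  [5..6]={B}  "ac"
  [6..7]=∅  "cc"
  [7..8]=∅  "cc"
  [8..9]={A,S}  "ca"
  [9..10]={B}  "ac"
  [0..2]={B}  "cac"
  [1..3]=∅  "acb"
  [2..4]=∅  "cbc"
  [3..5]=∅  "bca"
  [4..6]={B}  "cac"
  [5..7]=∅  "acc"
  [6..8]=∅  "ccc"
  [7..9]=∅  "cca"
  [8..10]={B}  "cac"
  [0..3]=∅  "cacb"
  [1..4]=∅  "acbc"
  [2..5]=∅  "cbca"
  [3..6]={A,S}  "bcac"
  [4..7]=∅  "cacc"
  [5..8]=∅  "accc"
  [6..9]=∅  "ccca"
  [7..10]={B}  "ccac"
  [0..4]=∅  "cacbc"
  [1..5]=∅  "acbca"
  [2..6]=∅  "cbcac"
  [3..7]=∅  "bcacc"
  [4..8]=∅  "caccc"
  [5..9]=∅  "accca"
  [6..10]={B}  "cccac"
  [0..5]=∅  "cacbca"
  [1..6]={A}  "acbcac"
  [2..7]=∅  "cbcacc"
  [3..8]=∅  "bcaccc"
  [4..9]=∅  "caccca"
  [5..10]=∅  "acccac"
  [0..6]={A}  "cacbcac"
  [1..7]=∅  "acbcacc"
  [2..8]=∅  "cbcaccc"
  [3..9]=∅  "bcaccca"
  [4..10]={A,S}  "cacccac"
  [0..7]=∅  "cacbcacc"
  [1..8]=∅  "acbcaccc"
  [2..9]=∅  "cbcaccca"
  [3..10]={A,S}  "bcacccac"
  [0..8]=∅  "cacbcaccc"
  [1..9]=∅  "acbcaccca"
  [2..10]=∅  "cbcacccac"
  [0..9]=∅  "cacbcaccca"
  [1..10]={A,S}  "acbcacccac"
  [0..10]={A,S}  "cacbcacccac"

S ∈ T[0,10] ⇒ YES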